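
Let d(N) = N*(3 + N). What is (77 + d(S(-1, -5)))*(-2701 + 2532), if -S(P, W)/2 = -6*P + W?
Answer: -12675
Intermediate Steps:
S(P, W) = -2*W + 12*P (S(P, W) = -2*(-6*P + W) = -2*(W - 6*P) = -2*W + 12*P)
(77 + d(S(-1, -5)))*(-2701 + 2532) = (77 + (-2*(-5) + 12*(-1))*(3 + (-2*(-5) + 12*(-1))))*(-2701 + 2532) = (77 + (10 - 12)*(3 + (10 - 12)))*(-169) = (77 - 2*(3 - 2))*(-169) = (77 - 2*1)*(-169) = (77 - 2)*(-169) = 75*(-169) = -12675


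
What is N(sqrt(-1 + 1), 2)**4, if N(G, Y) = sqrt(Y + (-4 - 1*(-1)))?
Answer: 1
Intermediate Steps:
N(G, Y) = sqrt(-3 + Y) (N(G, Y) = sqrt(Y + (-4 + 1)) = sqrt(Y - 3) = sqrt(-3 + Y))
N(sqrt(-1 + 1), 2)**4 = (sqrt(-3 + 2))**4 = (sqrt(-1))**4 = I**4 = 1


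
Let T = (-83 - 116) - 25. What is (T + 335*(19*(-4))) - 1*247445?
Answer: -273129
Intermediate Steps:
T = -224 (T = -199 - 25 = -224)
(T + 335*(19*(-4))) - 1*247445 = (-224 + 335*(19*(-4))) - 1*247445 = (-224 + 335*(-76)) - 247445 = (-224 - 25460) - 247445 = -25684 - 247445 = -273129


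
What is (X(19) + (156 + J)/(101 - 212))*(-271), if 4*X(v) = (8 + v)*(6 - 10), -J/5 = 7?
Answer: 844978/111 ≈ 7612.4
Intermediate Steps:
J = -35 (J = -5*7 = -35)
X(v) = -8 - v (X(v) = ((8 + v)*(6 - 10))/4 = ((8 + v)*(-4))/4 = (-32 - 4*v)/4 = -8 - v)
(X(19) + (156 + J)/(101 - 212))*(-271) = ((-8 - 1*19) + (156 - 35)/(101 - 212))*(-271) = ((-8 - 19) + 121/(-111))*(-271) = (-27 + 121*(-1/111))*(-271) = (-27 - 121/111)*(-271) = -3118/111*(-271) = 844978/111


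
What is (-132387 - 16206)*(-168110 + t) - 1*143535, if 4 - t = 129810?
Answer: 44268088653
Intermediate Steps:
t = -129806 (t = 4 - 1*129810 = 4 - 129810 = -129806)
(-132387 - 16206)*(-168110 + t) - 1*143535 = (-132387 - 16206)*(-168110 - 129806) - 1*143535 = -148593*(-297916) - 143535 = 44268232188 - 143535 = 44268088653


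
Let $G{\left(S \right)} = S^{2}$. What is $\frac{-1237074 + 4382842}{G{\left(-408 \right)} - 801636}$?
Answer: $- \frac{786442}{158793} \approx -4.9526$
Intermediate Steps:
$\frac{-1237074 + 4382842}{G{\left(-408 \right)} - 801636} = \frac{-1237074 + 4382842}{\left(-408\right)^{2} - 801636} = \frac{3145768}{166464 - 801636} = \frac{3145768}{-635172} = 3145768 \left(- \frac{1}{635172}\right) = - \frac{786442}{158793}$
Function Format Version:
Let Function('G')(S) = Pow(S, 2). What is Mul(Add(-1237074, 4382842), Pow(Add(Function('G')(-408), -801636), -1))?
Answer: Rational(-786442, 158793) ≈ -4.9526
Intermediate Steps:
Mul(Add(-1237074, 4382842), Pow(Add(Function('G')(-408), -801636), -1)) = Mul(Add(-1237074, 4382842), Pow(Add(Pow(-408, 2), -801636), -1)) = Mul(3145768, Pow(Add(166464, -801636), -1)) = Mul(3145768, Pow(-635172, -1)) = Mul(3145768, Rational(-1, 635172)) = Rational(-786442, 158793)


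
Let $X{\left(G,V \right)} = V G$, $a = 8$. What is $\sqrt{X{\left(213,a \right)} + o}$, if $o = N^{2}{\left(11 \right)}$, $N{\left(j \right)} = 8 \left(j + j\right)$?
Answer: $2 \sqrt{8170} \approx 180.78$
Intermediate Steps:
$X{\left(G,V \right)} = G V$
$N{\left(j \right)} = 16 j$ ($N{\left(j \right)} = 8 \cdot 2 j = 16 j$)
$o = 30976$ ($o = \left(16 \cdot 11\right)^{2} = 176^{2} = 30976$)
$\sqrt{X{\left(213,a \right)} + o} = \sqrt{213 \cdot 8 + 30976} = \sqrt{1704 + 30976} = \sqrt{32680} = 2 \sqrt{8170}$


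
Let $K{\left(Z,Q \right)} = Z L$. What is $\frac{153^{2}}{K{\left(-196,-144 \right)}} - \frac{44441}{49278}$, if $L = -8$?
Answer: $\frac{541932607}{38633952} \approx 14.027$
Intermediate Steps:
$K{\left(Z,Q \right)} = - 8 Z$ ($K{\left(Z,Q \right)} = Z \left(-8\right) = - 8 Z$)
$\frac{153^{2}}{K{\left(-196,-144 \right)}} - \frac{44441}{49278} = \frac{153^{2}}{\left(-8\right) \left(-196\right)} - \frac{44441}{49278} = \frac{23409}{1568} - \frac{44441}{49278} = \frac{541932607}{38633952}$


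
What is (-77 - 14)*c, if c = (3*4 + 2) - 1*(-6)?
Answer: -1820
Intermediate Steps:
c = 20 (c = (12 + 2) + 6 = 14 + 6 = 20)
(-77 - 14)*c = (-77 - 14)*20 = -91*20 = -1820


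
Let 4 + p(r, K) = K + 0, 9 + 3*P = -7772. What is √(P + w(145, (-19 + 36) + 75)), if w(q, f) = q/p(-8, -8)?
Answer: I*√10423/2 ≈ 51.047*I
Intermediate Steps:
P = -7781/3 (P = -3 + (⅓)*(-7772) = -3 - 7772/3 = -7781/3 ≈ -2593.7)
p(r, K) = -4 + K (p(r, K) = -4 + (K + 0) = -4 + K)
w(q, f) = -q/12 (w(q, f) = q/(-4 - 8) = q/(-12) = q*(-1/12) = -q/12)
√(P + w(145, (-19 + 36) + 75)) = √(-7781/3 - 1/12*145) = √(-7781/3 - 145/12) = √(-10423/4) = I*√10423/2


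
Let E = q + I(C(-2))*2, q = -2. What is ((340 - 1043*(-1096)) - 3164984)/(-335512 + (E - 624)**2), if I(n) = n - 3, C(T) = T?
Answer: -505379/17246 ≈ -29.304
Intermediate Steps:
I(n) = -3 + n
E = -12 (E = -2 + (-3 - 2)*2 = -2 - 5*2 = -2 - 10 = -12)
((340 - 1043*(-1096)) - 3164984)/(-335512 + (E - 624)**2) = ((340 - 1043*(-1096)) - 3164984)/(-335512 + (-12 - 624)**2) = ((340 + 1143128) - 3164984)/(-335512 + (-636)**2) = (1143468 - 3164984)/(-335512 + 404496) = -2021516/68984 = -2021516*1/68984 = -505379/17246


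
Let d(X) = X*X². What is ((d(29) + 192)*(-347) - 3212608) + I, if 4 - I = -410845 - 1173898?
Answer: -10157468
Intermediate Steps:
I = 1584747 (I = 4 - (-410845 - 1173898) = 4 - 1*(-1584743) = 4 + 1584743 = 1584747)
d(X) = X³
((d(29) + 192)*(-347) - 3212608) + I = ((29³ + 192)*(-347) - 3212608) + 1584747 = ((24389 + 192)*(-347) - 3212608) + 1584747 = (24581*(-347) - 3212608) + 1584747 = (-8529607 - 3212608) + 1584747 = -11742215 + 1584747 = -10157468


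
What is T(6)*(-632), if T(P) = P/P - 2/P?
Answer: -1264/3 ≈ -421.33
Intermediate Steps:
T(P) = 1 - 2/P
T(6)*(-632) = ((-2 + 6)/6)*(-632) = ((1/6)*4)*(-632) = (2/3)*(-632) = -1264/3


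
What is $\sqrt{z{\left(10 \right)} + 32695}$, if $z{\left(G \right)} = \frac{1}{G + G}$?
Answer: $\frac{\sqrt{3269505}}{10} \approx 180.82$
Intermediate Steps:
$z{\left(G \right)} = \frac{1}{2 G}$
$\sqrt{z{\left(10 \right)} + 32695} = \sqrt{\frac{1}{2 \cdot 10} + 32695} = \sqrt{\frac{1}{2} \cdot \frac{1}{10} + 32695} = \sqrt{\frac{1}{20} + 32695} = \sqrt{\frac{653901}{20}} = \frac{\sqrt{3269505}}{10}$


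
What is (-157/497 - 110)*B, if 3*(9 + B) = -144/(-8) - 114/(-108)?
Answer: 7840261/26838 ≈ 292.13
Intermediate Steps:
B = -143/54 (B = -9 + (-144/(-8) - 114/(-108))/3 = -9 + (-144*(-⅛) - 114*(-1/108))/3 = -9 + (18 + 19/18)/3 = -9 + (⅓)*(343/18) = -9 + 343/54 = -143/54 ≈ -2.6481)
(-157/497 - 110)*B = (-157/497 - 110)*(-143/54) = -54827/497*(-143/54) = 7840261/26838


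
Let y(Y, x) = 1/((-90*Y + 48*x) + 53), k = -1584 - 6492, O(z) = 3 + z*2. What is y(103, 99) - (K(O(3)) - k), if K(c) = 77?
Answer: -36403146/4465 ≈ -8153.0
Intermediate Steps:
O(z) = 3 + 2*z
k = -8076
y(Y, x) = 1/(53 - 90*Y + 48*x)
y(103, 99) - (K(O(3)) - k) = 1/(53 - 90*103 + 48*99) - (77 - 1*(-8076)) = 1/(53 - 9270 + 4752) - (77 + 8076) = 1/(-4465) - 1*8153 = -1/4465 - 8153 = -36403146/4465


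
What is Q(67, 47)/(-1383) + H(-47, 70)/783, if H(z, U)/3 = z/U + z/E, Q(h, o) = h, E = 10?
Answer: -290683/4211235 ≈ -0.069026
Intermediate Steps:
H(z, U) = 3*z/10 + 3*z/U (H(z, U) = 3*(z/U + z/10) = 3*(z/10 + z/U) = 3*z/10 + 3*z/U)
Q(67, 47)/(-1383) + H(-47, 70)/783 = 67/(-1383) + ((3/10)*(-47)*(10 + 70)/70)/783 = 67*(-1/1383) + ((3/10)*(-47)*(1/70)*80)*(1/783) = -67/1383 - 564/35*1/783 = -67/1383 - 188/9135 = -290683/4211235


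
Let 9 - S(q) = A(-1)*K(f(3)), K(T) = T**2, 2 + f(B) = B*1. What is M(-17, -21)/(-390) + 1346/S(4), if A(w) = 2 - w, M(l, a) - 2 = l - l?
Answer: 43744/195 ≈ 224.33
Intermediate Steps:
M(l, a) = 2 (M(l, a) = 2 + (l - l) = 2 + 0 = 2)
f(B) = -2 + B (f(B) = -2 + B*1 = -2 + B)
S(q) = 6 (S(q) = 9 - (2 - 1*(-1))*(-2 + 3)**2 = 9 - (2 + 1)*1**2 = 9 - 3 = 6)
M(-17, -21)/(-390) + 1346/S(4) = 2/(-390) + 1346/6 = 2*(-1/390) + 1346*(1/6) = -1/195 + 673/3 = 43744/195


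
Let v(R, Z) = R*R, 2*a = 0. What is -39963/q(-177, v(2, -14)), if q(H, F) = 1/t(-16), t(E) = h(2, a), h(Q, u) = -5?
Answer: 199815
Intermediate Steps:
a = 0 (a = (½)*0 = 0)
v(R, Z) = R²
t(E) = -5
q(H, F) = -⅕ (q(H, F) = 1/(-5) = -⅕)
-39963/q(-177, v(2, -14)) = -39963/(-⅕) = -39963*(-5) = 199815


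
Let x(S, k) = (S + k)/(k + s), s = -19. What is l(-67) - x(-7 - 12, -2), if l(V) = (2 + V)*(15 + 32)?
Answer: -3056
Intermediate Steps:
x(S, k) = (S + k)/(-19 + k) (x(S, k) = (S + k)/(k - 19) = (S + k)/(-19 + k))
l(V) = 94 + 47*V (l(V) = (2 + V)*47 = 94 + 47*V)
l(-67) - x(-7 - 12, -2) = (94 + 47*(-67)) - ((-7 - 12) - 2)/(-19 - 2) = (94 - 3149) - (-19 - 2)/(-21) = -3055 - (-1)*(-21)/21 = -3055 - 1*1 = -3055 - 1 = -3056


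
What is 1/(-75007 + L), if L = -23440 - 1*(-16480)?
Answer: -1/81967 ≈ -1.2200e-5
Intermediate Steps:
L = -6960 (L = -23440 + 16480 = -6960)
1/(-75007 + L) = 1/(-75007 - 6960) = 1/(-81967) = -1/81967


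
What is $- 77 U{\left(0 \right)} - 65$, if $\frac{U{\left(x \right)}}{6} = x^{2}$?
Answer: $-65$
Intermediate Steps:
$U{\left(x \right)} = 6 x^{2}$
$- 77 U{\left(0 \right)} - 65 = - 77 \cdot 6 \cdot 0^{2} - 65 = - 77 \cdot 6 \cdot 0 - 65 = \left(-77\right) 0 - 65 = 0 - 65 = -65$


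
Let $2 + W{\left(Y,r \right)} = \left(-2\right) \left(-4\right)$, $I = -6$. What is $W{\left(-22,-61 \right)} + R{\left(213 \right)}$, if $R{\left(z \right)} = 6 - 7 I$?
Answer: $54$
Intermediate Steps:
$W{\left(Y,r \right)} = 6$ ($W{\left(Y,r \right)} = -2 - -8 = -2 + 8 = 6$)
$R{\left(z \right)} = 48$ ($R{\left(z \right)} = 6 - -42 = 6 + 42 = 48$)
$W{\left(-22,-61 \right)} + R{\left(213 \right)} = 6 + 48 = 54$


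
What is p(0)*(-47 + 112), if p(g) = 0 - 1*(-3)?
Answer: 195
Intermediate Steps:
p(g) = 3 (p(g) = 0 + 3 = 3)
p(0)*(-47 + 112) = 3*(-47 + 112) = 3*65 = 195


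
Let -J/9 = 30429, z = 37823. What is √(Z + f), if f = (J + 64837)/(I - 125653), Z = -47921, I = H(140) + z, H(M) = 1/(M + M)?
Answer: 3*I*√3220057204240200649/24592399 ≈ 218.9*I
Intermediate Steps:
H(M) = 1/(2*M)
J = -273861 (J = -9*30429 = -273861)
I = 10590441/280 (I = (½)/140 + 37823 = (½)*(1/140) + 37823 = 1/280 + 37823 = 10590441/280 ≈ 37823.)
f = 58526720/24592399 (f = (-273861 + 64837)/(10590441/280 - 125653) = -209024/(-24592399/280) = -209024*(-280/24592399) = 58526720/24592399 ≈ 2.3799)
√(Z + f) = √(-47921 + 58526720/24592399) = √(-1178433825759/24592399) = 3*I*√3220057204240200649/24592399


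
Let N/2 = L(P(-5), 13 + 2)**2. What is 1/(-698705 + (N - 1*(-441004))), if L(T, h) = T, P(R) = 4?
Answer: -1/257669 ≈ -3.8809e-6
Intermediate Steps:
N = 32 (N = 2*4**2 = 2*16 = 32)
1/(-698705 + (N - 1*(-441004))) = 1/(-698705 + (32 - 1*(-441004))) = 1/(-698705 + (32 + 441004)) = 1/(-698705 + 441036) = 1/(-257669) = -1/257669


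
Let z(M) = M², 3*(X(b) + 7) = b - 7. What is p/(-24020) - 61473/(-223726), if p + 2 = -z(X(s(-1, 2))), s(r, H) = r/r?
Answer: 747575359/2686949260 ≈ 0.27822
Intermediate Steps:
s(r, H) = 1
X(b) = -28/3 + b/3 (X(b) = -7 + (b - 7)/3 = -7 + (-7 + b)/3 = -7 + (-7/3 + b/3) = -28/3 + b/3)
p = -83 (p = -2 - (-28/3 + (⅓)*1)² = -2 - (-28/3 + ⅓)² = -2 - 1*(-9)² = -2 - 1*81 = -2 - 81 = -83)
p/(-24020) - 61473/(-223726) = -83/(-24020) - 61473/(-223726) = -83*(-1/24020) - 61473*(-1/223726) = 83/24020 + 61473/223726 = 747575359/2686949260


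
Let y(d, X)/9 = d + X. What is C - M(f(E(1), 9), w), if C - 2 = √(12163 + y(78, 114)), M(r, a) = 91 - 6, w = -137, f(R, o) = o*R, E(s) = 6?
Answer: -83 + √13891 ≈ 34.860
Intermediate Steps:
f(R, o) = R*o
y(d, X) = 9*X + 9*d (y(d, X) = 9*(d + X) = 9*(X + d) = 9*X + 9*d)
M(r, a) = 85
C = 2 + √13891 (C = 2 + √(12163 + (9*114 + 9*78)) = 2 + √(12163 + (1026 + 702)) = 2 + √(12163 + 1728) = 2 + √13891 ≈ 119.86)
C - M(f(E(1), 9), w) = (2 + √13891) - 1*85 = (2 + √13891) - 85 = -83 + √13891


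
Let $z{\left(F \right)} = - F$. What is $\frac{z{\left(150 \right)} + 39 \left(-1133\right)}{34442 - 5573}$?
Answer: $- \frac{14779}{9623} \approx -1.5358$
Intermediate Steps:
$\frac{z{\left(150 \right)} + 39 \left(-1133\right)}{34442 - 5573} = \frac{\left(-1\right) 150 + 39 \left(-1133\right)}{34442 - 5573} = \frac{-150 - 44187}{28869} = \left(-44337\right) \frac{1}{28869} = - \frac{14779}{9623}$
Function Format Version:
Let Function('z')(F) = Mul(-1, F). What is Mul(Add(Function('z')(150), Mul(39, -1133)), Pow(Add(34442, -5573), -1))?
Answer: Rational(-14779, 9623) ≈ -1.5358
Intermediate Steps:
Mul(Add(Function('z')(150), Mul(39, -1133)), Pow(Add(34442, -5573), -1)) = Mul(Add(Mul(-1, 150), Mul(39, -1133)), Pow(Add(34442, -5573), -1)) = Mul(Add(-150, -44187), Pow(28869, -1)) = Mul(-44337, Rational(1, 28869)) = Rational(-14779, 9623)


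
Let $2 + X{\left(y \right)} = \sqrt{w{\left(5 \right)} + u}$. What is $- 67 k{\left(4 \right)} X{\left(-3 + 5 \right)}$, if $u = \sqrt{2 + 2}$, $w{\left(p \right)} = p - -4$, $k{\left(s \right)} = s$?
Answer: $536 - 268 \sqrt{11} \approx -352.86$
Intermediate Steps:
$w{\left(p \right)} = 4 + p$ ($w{\left(p \right)} = p + 4 = 4 + p$)
$u = 2$ ($u = \sqrt{4} = 2$)
$X{\left(y \right)} = -2 + \sqrt{11}$ ($X{\left(y \right)} = -2 + \sqrt{\left(4 + 5\right) + 2} = -2 + \sqrt{9 + 2} = -2 + \sqrt{11}$)
$- 67 k{\left(4 \right)} X{\left(-3 + 5 \right)} = \left(-67\right) 4 \left(-2 + \sqrt{11}\right) = - 268 \left(-2 + \sqrt{11}\right) = 536 - 268 \sqrt{11}$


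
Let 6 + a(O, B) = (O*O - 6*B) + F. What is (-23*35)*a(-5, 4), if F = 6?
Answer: -805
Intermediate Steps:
a(O, B) = O**2 - 6*B (a(O, B) = -6 + ((O*O - 6*B) + 6) = -6 + ((O**2 - 6*B) + 6) = -6 + (6 + O**2 - 6*B) = O**2 - 6*B)
(-23*35)*a(-5, 4) = (-23*35)*((-5)**2 - 6*4) = -805*(25 - 24) = -805*1 = -805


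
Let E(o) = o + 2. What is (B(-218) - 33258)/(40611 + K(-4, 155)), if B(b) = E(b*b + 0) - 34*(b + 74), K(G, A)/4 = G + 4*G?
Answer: 19164/40531 ≈ 0.47282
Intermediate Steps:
K(G, A) = 20*G (K(G, A) = 4*(G + 4*G) = 4*(5*G) = 20*G)
E(o) = 2 + o
B(b) = -2514 + b² - 34*b (B(b) = (2 + (b*b + 0)) - 34*(b + 74) = (2 + (b² + 0)) - 34*(74 + b) = (2 + b²) + (-2516 - 34*b) = -2514 + b² - 34*b)
(B(-218) - 33258)/(40611 + K(-4, 155)) = ((-2514 + (-218)² - 34*(-218)) - 33258)/(40611 + 20*(-4)) = ((-2514 + 47524 + 7412) - 33258)/(40611 - 80) = (52422 - 33258)/40531 = 19164*(1/40531) = 19164/40531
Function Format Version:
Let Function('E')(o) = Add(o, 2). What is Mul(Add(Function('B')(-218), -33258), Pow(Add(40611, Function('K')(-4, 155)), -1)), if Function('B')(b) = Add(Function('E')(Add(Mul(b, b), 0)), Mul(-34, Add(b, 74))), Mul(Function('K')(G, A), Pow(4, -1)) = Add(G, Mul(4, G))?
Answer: Rational(19164, 40531) ≈ 0.47282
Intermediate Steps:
Function('K')(G, A) = Mul(20, G) (Function('K')(G, A) = Mul(4, Add(G, Mul(4, G))) = Mul(4, Mul(5, G)) = Mul(20, G))
Function('E')(o) = Add(2, o)
Function('B')(b) = Add(-2514, Pow(b, 2), Mul(-34, b)) (Function('B')(b) = Add(Add(2, Add(Mul(b, b), 0)), Mul(-34, Add(b, 74))) = Add(Add(2, Add(Pow(b, 2), 0)), Mul(-34, Add(74, b))) = Add(Add(2, Pow(b, 2)), Add(-2516, Mul(-34, b))) = Add(-2514, Pow(b, 2), Mul(-34, b)))
Mul(Add(Function('B')(-218), -33258), Pow(Add(40611, Function('K')(-4, 155)), -1)) = Mul(Add(Add(-2514, Pow(-218, 2), Mul(-34, -218)), -33258), Pow(Add(40611, Mul(20, -4)), -1)) = Mul(Add(Add(-2514, 47524, 7412), -33258), Pow(Add(40611, -80), -1)) = Mul(Add(52422, -33258), Pow(40531, -1)) = Mul(19164, Rational(1, 40531)) = Rational(19164, 40531)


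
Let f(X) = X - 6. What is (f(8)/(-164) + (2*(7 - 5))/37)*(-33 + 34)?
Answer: 291/3034 ≈ 0.095913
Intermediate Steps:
f(X) = -6 + X
(f(8)/(-164) + (2*(7 - 5))/37)*(-33 + 34) = ((-6 + 8)/(-164) + (2*(7 - 5))/37)*(-33 + 34) = (2*(-1/164) + (2*2)*(1/37))*1 = (-1/82 + 4*(1/37))*1 = (-1/82 + 4/37)*1 = (291/3034)*1 = 291/3034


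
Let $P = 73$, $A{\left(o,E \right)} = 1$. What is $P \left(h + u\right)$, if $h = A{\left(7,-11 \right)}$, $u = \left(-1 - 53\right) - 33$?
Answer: $-6278$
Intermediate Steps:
$u = -87$ ($u = -54 - 33 = -87$)
$h = 1$
$P \left(h + u\right) = 73 \left(1 - 87\right) = 73 \left(-86\right) = -6278$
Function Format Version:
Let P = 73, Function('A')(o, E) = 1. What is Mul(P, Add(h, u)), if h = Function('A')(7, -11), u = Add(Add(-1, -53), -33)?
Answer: -6278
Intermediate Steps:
u = -87 (u = Add(-54, -33) = -87)
h = 1
Mul(P, Add(h, u)) = Mul(73, Add(1, -87)) = Mul(73, -86) = -6278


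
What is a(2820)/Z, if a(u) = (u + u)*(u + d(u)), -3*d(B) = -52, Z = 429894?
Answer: 421120/11313 ≈ 37.224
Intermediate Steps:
d(B) = 52/3 (d(B) = -⅓*(-52) = 52/3)
a(u) = 2*u*(52/3 + u) (a(u) = (u + u)*(u + 52/3) = (2*u)*(52/3 + u) = 2*u*(52/3 + u))
a(2820)/Z = ((⅔)*2820*(52 + 3*2820))/429894 = ((⅔)*2820*(52 + 8460))*(1/429894) = ((⅔)*2820*8512)*(1/429894) = 16002560*(1/429894) = 421120/11313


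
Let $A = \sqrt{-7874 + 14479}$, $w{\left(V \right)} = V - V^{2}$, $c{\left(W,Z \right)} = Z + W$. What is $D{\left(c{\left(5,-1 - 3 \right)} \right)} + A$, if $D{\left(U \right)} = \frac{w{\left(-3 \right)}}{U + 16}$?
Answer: $- \frac{12}{17} + \sqrt{6605} \approx 80.565$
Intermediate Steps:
$c{\left(W,Z \right)} = W + Z$
$D{\left(U \right)} = - \frac{12}{16 + U}$ ($D{\left(U \right)} = \frac{\left(-3\right) \left(1 - -3\right)}{U + 16} = \frac{\left(-3\right) \left(1 + 3\right)}{16 + U} = \frac{\left(-3\right) 4}{16 + U} = \frac{1}{16 + U} \left(-12\right) = - \frac{12}{16 + U}$)
$A = \sqrt{6605} \approx 81.271$
$D{\left(c{\left(5,-1 - 3 \right)} \right)} + A = - \frac{12}{16 + \left(5 - 4\right)} + \sqrt{6605} = - \frac{12}{16 + 1} + \sqrt{6605} = - \frac{12}{17} + \sqrt{6605}$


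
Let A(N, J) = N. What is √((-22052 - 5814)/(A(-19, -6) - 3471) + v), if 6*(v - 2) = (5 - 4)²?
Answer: √1112783010/10470 ≈ 3.1861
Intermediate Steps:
v = 13/6 (v = 2 + (5 - 4)²/6 = 2 + (⅙)*1² = 2 + (⅙)*1 = 2 + ⅙ = 13/6 ≈ 2.1667)
√((-22052 - 5814)/(A(-19, -6) - 3471) + v) = √((-22052 - 5814)/(-19 - 3471) + 13/6) = √(-27866/(-3490) + 13/6) = √(-27866*(-1/3490) + 13/6) = √(13933/1745 + 13/6) = √(106283/10470) = √1112783010/10470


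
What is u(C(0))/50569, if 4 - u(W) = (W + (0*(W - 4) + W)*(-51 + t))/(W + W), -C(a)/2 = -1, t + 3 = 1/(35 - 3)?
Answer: 1951/3236416 ≈ 0.00060283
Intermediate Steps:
t = -95/32 (t = -3 + 1/(35 - 3) = -3 + 1/32 = -95/32 ≈ -2.9688)
C(a) = 2 (C(a) = -2*(-1) = 2)
u(W) = 1951/64 (u(W) = 4 - (W + (0*(W - 4) + W)*(-51 - 95/32))/(W + W) = 4 - (W + (0*(-4 + W) + W)*(-1727/32))/(2*W) = 4 - (W + (0 + W)*(-1727/32))*1/(2*W) = 4 - (W + W*(-1727/32))*1/(2*W) = 4 - (W - 1727*W/32)*1/(2*W) = 4 - (-1695*W/32)*1/(2*W) = 4 - 1*(-1695/64) = 4 + 1695/64 = 1951/64)
u(C(0))/50569 = (1951/64)/50569 = (1951/64)*(1/50569) = 1951/3236416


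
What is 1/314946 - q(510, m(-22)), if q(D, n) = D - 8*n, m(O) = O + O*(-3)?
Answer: -49761467/314946 ≈ -158.00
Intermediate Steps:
m(O) = -2*O (m(O) = O - 3*O = -2*O)
1/314946 - q(510, m(-22)) = 1/314946 - (510 - (-16)*(-22)) = 1/314946 - (510 - 8*44) = 1/314946 - (510 - 352) = 1/314946 - 1*158 = 1/314946 - 158 = -49761467/314946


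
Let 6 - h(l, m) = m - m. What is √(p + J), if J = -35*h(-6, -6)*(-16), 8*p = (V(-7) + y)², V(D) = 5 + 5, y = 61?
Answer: √63842/4 ≈ 63.167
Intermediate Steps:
h(l, m) = 6 (h(l, m) = 6 - (m - m) = 6 - 1*0 = 6 + 0 = 6)
V(D) = 10
p = 5041/8 (p = (10 + 61)²/8 = (⅛)*71² = (⅛)*5041 = 5041/8 ≈ 630.13)
J = 3360 (J = -35*6*(-16) = -210*(-16) = 3360)
√(p + J) = √(5041/8 + 3360) = √(31921/8) = √63842/4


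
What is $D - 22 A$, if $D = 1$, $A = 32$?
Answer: $-703$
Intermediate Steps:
$D - 22 A = 1 - 704 = -703$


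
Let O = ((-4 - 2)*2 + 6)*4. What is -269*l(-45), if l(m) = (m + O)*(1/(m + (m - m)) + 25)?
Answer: 6954188/15 ≈ 4.6361e+5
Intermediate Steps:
O = -24 (O = (-6*2 + 6)*4 = (-12 + 6)*4 = -6*4 = -24)
l(m) = (-24 + m)*(25 + 1/m) (l(m) = (m - 24)*(1/(m + (m - m)) + 25) = (-24 + m)*(1/(m + 0) + 25) = (-24 + m)*(1/m + 25) = (-24 + m)*(25 + 1/m))
-269*l(-45) = -269*(-599 - 24/(-45) + 25*(-45)) = -269*(-599 - 24*(-1/45) - 1125) = -269*(-599 + 8/15 - 1125) = -269*(-25852/15) = 6954188/15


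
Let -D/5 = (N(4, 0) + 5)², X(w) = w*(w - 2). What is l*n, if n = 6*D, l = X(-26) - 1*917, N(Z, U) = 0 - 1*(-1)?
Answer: 204120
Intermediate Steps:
N(Z, U) = 1 (N(Z, U) = 0 + 1 = 1)
X(w) = w*(-2 + w)
l = -189 (l = -26*(-2 - 26) - 1*917 = -26*(-28) - 917 = 728 - 917 = -189)
D = -180 (D = -5*(1 + 5)² = -5*6² = -5*36 = -180)
n = -1080 (n = 6*(-180) = -1080)
l*n = -189*(-1080) = 204120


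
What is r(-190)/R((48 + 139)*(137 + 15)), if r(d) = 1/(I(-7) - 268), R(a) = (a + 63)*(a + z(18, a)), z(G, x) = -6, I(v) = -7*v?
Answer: -1/177290040954 ≈ -5.6405e-12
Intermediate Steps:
R(a) = (-6 + a)*(63 + a) (R(a) = (a + 63)*(a - 6) = (63 + a)*(-6 + a) = (-6 + a)*(63 + a))
r(d) = -1/219 (r(d) = 1/(-7*(-7) - 268) = 1/(49 - 268) = 1/(-219) = -1/219)
r(-190)/R((48 + 139)*(137 + 15)) = -1/(219*(-378 + ((48 + 139)*(137 + 15))² + 57*((48 + 139)*(137 + 15)))) = -1/(219*(-378 + (187*152)² + 57*(187*152))) = -1/(219*(-378 + 28424² + 57*28424)) = -1/(219*(-378 + 807923776 + 1620168)) = -1/219/809543566 = -1/219*1/809543566 = -1/177290040954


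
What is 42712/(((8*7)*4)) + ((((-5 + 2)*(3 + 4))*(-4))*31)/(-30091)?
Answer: 160582937/842548 ≈ 190.59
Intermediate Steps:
42712/(((8*7)*4)) + ((((-5 + 2)*(3 + 4))*(-4))*31)/(-30091) = 42712/((56*4)) + ((-3*7*(-4))*31)*(-1/30091) = 42712/224 + (-21*(-4)*31)*(-1/30091) = 42712*(1/224) + (84*31)*(-1/30091) = 5339/28 + 2604*(-1/30091) = 5339/28 - 2604/30091 = 160582937/842548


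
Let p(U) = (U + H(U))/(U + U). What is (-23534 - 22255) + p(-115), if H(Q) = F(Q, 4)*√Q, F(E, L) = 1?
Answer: -91577/2 - I*√115/230 ≈ -45789.0 - 0.046625*I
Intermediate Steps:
H(Q) = √Q (H(Q) = 1*√Q = √Q)
p(U) = (U + √U)/(2*U) (p(U) = (U + √U)/(U + U) = (U + √U)/((2*U)) = (U + √U)*(1/(2*U)) = (U + √U)/(2*U))
(-23534 - 22255) + p(-115) = (-23534 - 22255) + (½)*(-115 + √(-115))/(-115) = -45789 + (½)*(-1/115)*(-115 + I*√115) = -45789 + (½ - I*√115/230) = -91577/2 - I*√115/230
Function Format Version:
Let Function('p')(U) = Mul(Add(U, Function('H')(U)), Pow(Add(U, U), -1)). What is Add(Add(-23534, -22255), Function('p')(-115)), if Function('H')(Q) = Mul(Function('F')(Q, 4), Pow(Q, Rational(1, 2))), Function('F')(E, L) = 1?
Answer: Add(Rational(-91577, 2), Mul(Rational(-1, 230), I, Pow(115, Rational(1, 2)))) ≈ Add(-45789., Mul(-0.046625, I))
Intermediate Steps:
Function('H')(Q) = Pow(Q, Rational(1, 2)) (Function('H')(Q) = Mul(1, Pow(Q, Rational(1, 2))) = Pow(Q, Rational(1, 2)))
Function('p')(U) = Mul(Rational(1, 2), Pow(U, -1), Add(U, Pow(U, Rational(1, 2)))) (Function('p')(U) = Mul(Add(U, Pow(U, Rational(1, 2))), Pow(Add(U, U), -1)) = Mul(Add(U, Pow(U, Rational(1, 2))), Pow(Mul(2, U), -1)) = Mul(Add(U, Pow(U, Rational(1, 2))), Mul(Rational(1, 2), Pow(U, -1))) = Mul(Rational(1, 2), Pow(U, -1), Add(U, Pow(U, Rational(1, 2)))))
Add(Add(-23534, -22255), Function('p')(-115)) = Add(Add(-23534, -22255), Mul(Rational(1, 2), Pow(-115, -1), Add(-115, Pow(-115, Rational(1, 2))))) = Add(-45789, Mul(Rational(1, 2), Rational(-1, 115), Add(-115, Mul(I, Pow(115, Rational(1, 2)))))) = Add(-45789, Add(Rational(1, 2), Mul(Rational(-1, 230), I, Pow(115, Rational(1, 2))))) = Add(Rational(-91577, 2), Mul(Rational(-1, 230), I, Pow(115, Rational(1, 2))))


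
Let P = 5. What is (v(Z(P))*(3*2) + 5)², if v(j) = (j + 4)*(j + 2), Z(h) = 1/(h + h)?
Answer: 8025889/2500 ≈ 3210.4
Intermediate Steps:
Z(h) = 1/(2*h)
v(j) = (2 + j)*(4 + j) (v(j) = (4 + j)*(2 + j) = (2 + j)*(4 + j))
(v(Z(P))*(3*2) + 5)² = ((8 + ((½)/5)² + 6*((½)/5))*(3*2) + 5)² = ((8 + ((½)*(⅕))² + 6*((½)*(⅕)))*6 + 5)² = ((8 + (⅒)² + 6*(⅒))*6 + 5)² = ((8 + 1/100 + ⅗)*6 + 5)² = ((861/100)*6 + 5)² = (2583/50 + 5)² = (2833/50)² = 8025889/2500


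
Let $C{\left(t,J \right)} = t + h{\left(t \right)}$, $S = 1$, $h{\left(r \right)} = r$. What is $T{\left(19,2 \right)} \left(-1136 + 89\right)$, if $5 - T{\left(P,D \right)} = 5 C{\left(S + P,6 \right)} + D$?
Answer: $206259$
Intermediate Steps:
$C{\left(t,J \right)} = 2 t$ ($C{\left(t,J \right)} = t + t = 2 t$)
$T{\left(P,D \right)} = -5 - D - 10 P$ ($T{\left(P,D \right)} = 5 - \left(5 \cdot 2 \left(1 + P\right) + D\right) = 5 - \left(5 \left(2 + 2 P\right) + D\right) = 5 - \left(\left(10 + 10 P\right) + D\right) = 5 - \left(10 + D + 10 P\right) = -5 - D - 10 P$)
$T{\left(19,2 \right)} \left(-1136 + 89\right) = \left(-5 - 2 - 190\right) \left(-1136 + 89\right) = \left(-5 - 2 - 190\right) \left(-1047\right) = \left(-197\right) \left(-1047\right) = 206259$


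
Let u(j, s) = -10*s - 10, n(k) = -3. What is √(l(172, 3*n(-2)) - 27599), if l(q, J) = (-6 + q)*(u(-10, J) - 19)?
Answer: I*√17473 ≈ 132.19*I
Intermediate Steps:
u(j, s) = -10 - 10*s
l(q, J) = (-29 - 10*J)*(-6 + q) (l(q, J) = (-6 + q)*((-10 - 10*J) - 19) = (-6 + q)*(-29 - 10*J) = (-29 - 10*J)*(-6 + q))
√(l(172, 3*n(-2)) - 27599) = √((174 - 29*172 + 60*(3*(-3)) - 10*3*(-3)*172) - 27599) = √((174 - 4988 + 60*(-9) - 10*(-9)*172) - 27599) = √((174 - 4988 - 540 + 15480) - 27599) = √(10126 - 27599) = √(-17473) = I*√17473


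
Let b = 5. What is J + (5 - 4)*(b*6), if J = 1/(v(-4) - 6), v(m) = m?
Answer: 299/10 ≈ 29.900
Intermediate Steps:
J = -⅒ (J = 1/(-4 - 6) = 1/(-10) = -⅒ ≈ -0.10000)
J + (5 - 4)*(b*6) = -⅒ + (5 - 4)*(5*6) = -⅒ + 1*30 = -⅒ + 30 = 299/10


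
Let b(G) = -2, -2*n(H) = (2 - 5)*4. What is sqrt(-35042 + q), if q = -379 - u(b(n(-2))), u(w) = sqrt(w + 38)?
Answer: 7*I*sqrt(723) ≈ 188.22*I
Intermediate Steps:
n(H) = 6 (n(H) = -(2 - 5)*4/2 = -(-3)*4/2 = -1/2*(-12) = 6)
u(w) = sqrt(38 + w)
q = -385 (q = -379 - sqrt(38 - 2) = -379 - sqrt(36) = -379 - 1*6 = -379 - 6 = -385)
sqrt(-35042 + q) = sqrt(-35042 - 385) = sqrt(-35427) = 7*I*sqrt(723)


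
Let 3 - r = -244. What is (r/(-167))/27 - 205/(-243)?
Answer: 32012/40581 ≈ 0.78884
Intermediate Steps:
r = 247 (r = 3 - 1*(-244) = 3 + 244 = 247)
(r/(-167))/27 - 205/(-243) = (247/(-167))/27 - 205/(-243) = (247*(-1/167))*(1/27) - 205*(-1/243) = -247/167*1/27 + 205/243 = -247/4509 + 205/243 = 32012/40581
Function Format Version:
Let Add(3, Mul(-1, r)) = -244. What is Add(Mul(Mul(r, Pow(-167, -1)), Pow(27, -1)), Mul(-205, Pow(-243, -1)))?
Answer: Rational(32012, 40581) ≈ 0.78884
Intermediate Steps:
r = 247 (r = Add(3, Mul(-1, -244)) = Add(3, 244) = 247)
Add(Mul(Mul(r, Pow(-167, -1)), Pow(27, -1)), Mul(-205, Pow(-243, -1))) = Add(Mul(Mul(247, Pow(-167, -1)), Pow(27, -1)), Mul(-205, Pow(-243, -1))) = Add(Mul(Mul(247, Rational(-1, 167)), Rational(1, 27)), Mul(-205, Rational(-1, 243))) = Add(Mul(Rational(-247, 167), Rational(1, 27)), Rational(205, 243)) = Add(Rational(-247, 4509), Rational(205, 243)) = Rational(32012, 40581)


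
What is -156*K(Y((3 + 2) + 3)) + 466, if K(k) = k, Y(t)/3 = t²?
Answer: -29486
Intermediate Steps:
Y(t) = 3*t²
-156*K(Y((3 + 2) + 3)) + 466 = -468*((3 + 2) + 3)² + 466 = -468*(5 + 3)² + 466 = -468*8² + 466 = -468*64 + 466 = -156*192 + 466 = -29952 + 466 = -29486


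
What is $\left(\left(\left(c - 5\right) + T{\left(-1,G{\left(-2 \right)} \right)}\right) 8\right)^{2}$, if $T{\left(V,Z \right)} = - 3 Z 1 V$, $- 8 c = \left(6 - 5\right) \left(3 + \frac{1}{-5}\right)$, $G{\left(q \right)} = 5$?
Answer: $\frac{148996}{25} \approx 5959.8$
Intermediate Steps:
$c = - \frac{7}{20}$ ($c = - \frac{\left(6 - 5\right) \left(3 + \frac{1}{-5}\right)}{8} = - \frac{\left(6 - 5\right) \left(3 - \frac{1}{5}\right)}{8} = - \frac{1 \cdot \frac{14}{5}}{8} = \left(- \frac{1}{8}\right) \frac{14}{5} = - \frac{7}{20} \approx -0.35$)
$T{\left(V,Z \right)} = - 3 V Z$ ($T{\left(V,Z \right)} = - 3 Z V = - 3 V Z$)
$\left(\left(\left(c - 5\right) + T{\left(-1,G{\left(-2 \right)} \right)}\right) 8\right)^{2} = \left(\left(\left(- \frac{7}{20} - 5\right) - \left(-3\right) 5\right) 8\right)^{2} = \left(\left(\left(- \frac{7}{20} - 5\right) + 15\right) 8\right)^{2} = \left(\left(- \frac{107}{20} + 15\right) 8\right)^{2} = \left(\frac{193}{20} \cdot 8\right)^{2} = \left(\frac{386}{5}\right)^{2} = \frac{148996}{25}$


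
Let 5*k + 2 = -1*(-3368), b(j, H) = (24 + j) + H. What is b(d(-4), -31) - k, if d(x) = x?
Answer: -3421/5 ≈ -684.20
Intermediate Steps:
b(j, H) = 24 + H + j
k = 3366/5 (k = -⅖ + (-1*(-3368))/5 = -⅖ + (⅕)*3368 = -⅖ + 3368/5 = 3366/5 ≈ 673.20)
b(d(-4), -31) - k = (24 - 31 - 4) - 1*3366/5 = -11 - 3366/5 = -3421/5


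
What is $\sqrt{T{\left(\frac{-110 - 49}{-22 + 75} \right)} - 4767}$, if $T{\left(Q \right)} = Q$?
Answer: $3 i \sqrt{530} \approx 69.065 i$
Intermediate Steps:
$\sqrt{T{\left(\frac{-110 - 49}{-22 + 75} \right)} - 4767} = \sqrt{\frac{-110 - 49}{-22 + 75} - 4767} = \sqrt{- \frac{159}{53} - 4767} = \sqrt{\left(-159\right) \frac{1}{53} - 4767} = \sqrt{-3 - 4767} = \sqrt{-4770} = 3 i \sqrt{530}$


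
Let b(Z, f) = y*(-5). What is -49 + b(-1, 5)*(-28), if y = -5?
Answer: -749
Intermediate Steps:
b(Z, f) = 25 (b(Z, f) = -5*(-5) = 25)
-49 + b(-1, 5)*(-28) = -49 + 25*(-28) = -49 - 700 = -749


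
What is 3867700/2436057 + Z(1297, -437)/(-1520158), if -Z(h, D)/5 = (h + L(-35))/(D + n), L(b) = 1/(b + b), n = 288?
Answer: 12264447324328627/7724857546194516 ≈ 1.5877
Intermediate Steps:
L(b) = 1/(2*b)
Z(h, D) = -5*(-1/70 + h)/(288 + D) (Z(h, D) = -5*(h + (½)/(-35))/(D + 288) = -5*(h + (½)*(-1/35))/(288 + D) = -5*(h - 1/70)/(288 + D) = -5*(-1/70 + h)/(288 + D))
3867700/2436057 + Z(1297, -437)/(-1520158) = 3867700/2436057 + ((1 - 70*1297)/(14*(288 - 437)))/(-1520158) = 3867700*(1/2436057) + ((1/14)*(1 - 90790)/(-149))*(-1/1520158) = 3867700/2436057 + ((1/14)*(-1/149)*(-90789))*(-1/1520158) = 3867700/2436057 + (90789/2086)*(-1/1520158) = 3867700/2436057 - 90789/3171049588 = 12264447324328627/7724857546194516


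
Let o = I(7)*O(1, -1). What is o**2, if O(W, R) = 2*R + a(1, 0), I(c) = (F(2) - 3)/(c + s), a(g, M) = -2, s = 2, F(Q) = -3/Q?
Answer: 4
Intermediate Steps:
I(c) = -9/(2*(2 + c)) (I(c) = (-3/2 - 3)/(c + 2) = (-3*1/2 - 3)/(2 + c) = (-3/2 - 3)/(2 + c) = -9/(2*(2 + c)))
O(W, R) = -2 + 2*R (O(W, R) = 2*R - 2 = -2 + 2*R)
o = 2 (o = (-9/(4 + 2*7))*(-2 + 2*(-1)) = (-9/(4 + 14))*(-2 - 2) = -9/18*(-4) = -9*1/18*(-4) = -1/2*(-4) = 2)
o**2 = 2**2 = 4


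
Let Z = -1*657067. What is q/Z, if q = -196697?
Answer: 196697/657067 ≈ 0.29936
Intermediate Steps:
Z = -657067
q/Z = -196697/(-657067) = -196697*(-1/657067) = 196697/657067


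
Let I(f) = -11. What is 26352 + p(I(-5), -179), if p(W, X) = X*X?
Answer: 58393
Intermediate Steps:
p(W, X) = X²
26352 + p(I(-5), -179) = 26352 + (-179)² = 26352 + 32041 = 58393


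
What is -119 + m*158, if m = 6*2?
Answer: 1777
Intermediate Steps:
m = 12
-119 + m*158 = -119 + 12*158 = -119 + 1896 = 1777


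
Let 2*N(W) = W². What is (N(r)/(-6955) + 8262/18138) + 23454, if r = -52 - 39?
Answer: 75864090679/3234610 ≈ 23454.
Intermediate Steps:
r = -91
N(W) = W²/2
(N(r)/(-6955) + 8262/18138) + 23454 = (((½)*(-91)²)/(-6955) + 8262/18138) + 23454 = (((½)*8281)*(-1/6955) + 8262*(1/18138)) + 23454 = ((8281/2)*(-1/6955) + 1377/3023) + 23454 = (-637/1070 + 1377/3023) + 23454 = -452261/3234610 + 23454 = 75864090679/3234610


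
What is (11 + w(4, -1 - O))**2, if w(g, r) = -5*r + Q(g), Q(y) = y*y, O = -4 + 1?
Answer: 289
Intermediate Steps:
O = -3
Q(y) = y**2
w(g, r) = g**2 - 5*r (w(g, r) = -5*r + g**2 = g**2 - 5*r)
(11 + w(4, -1 - O))**2 = (11 + (4**2 - 5*(-1 - 1*(-3))))**2 = (11 + (16 - 5*(-1 + 3)))**2 = (11 + (16 - 5*2))**2 = (11 + (16 - 10))**2 = (11 + 6)**2 = 17**2 = 289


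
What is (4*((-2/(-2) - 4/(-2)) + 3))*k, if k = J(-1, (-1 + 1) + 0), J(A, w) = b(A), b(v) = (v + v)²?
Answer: 96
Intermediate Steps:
b(v) = 4*v² (b(v) = (2*v)² = 4*v²)
J(A, w) = 4*A²
k = 4 (k = 4*(-1)² = 4*1 = 4)
(4*((-2/(-2) - 4/(-2)) + 3))*k = (4*((-2/(-2) - 4/(-2)) + 3))*4 = (4*((-2*(-½) - 4*(-½)) + 3))*4 = (4*((1 + 2) + 3))*4 = (4*(3 + 3))*4 = (4*6)*4 = 24*4 = 96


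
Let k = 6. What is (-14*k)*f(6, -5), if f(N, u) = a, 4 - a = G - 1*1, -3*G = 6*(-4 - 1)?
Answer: 420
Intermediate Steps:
G = 10 (G = -2*(-4 - 1) = -2*(-5) = -⅓*(-30) = 10)
a = -5 (a = 4 - (10 - 1*1) = 4 - (10 - 1) = 4 - 1*9 = 4 - 9 = -5)
f(N, u) = -5
(-14*k)*f(6, -5) = -14*6*(-5) = -84*(-5) = 420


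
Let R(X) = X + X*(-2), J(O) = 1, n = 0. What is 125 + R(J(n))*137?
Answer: -12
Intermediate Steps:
R(X) = -X (R(X) = X - 2*X = -X)
125 + R(J(n))*137 = 125 - 1*1*137 = 125 - 1*137 = 125 - 137 = -12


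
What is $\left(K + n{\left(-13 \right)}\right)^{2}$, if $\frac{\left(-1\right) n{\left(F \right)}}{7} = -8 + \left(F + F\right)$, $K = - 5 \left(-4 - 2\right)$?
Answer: $71824$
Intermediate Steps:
$K = 30$ ($K = \left(-5\right) \left(-6\right) = 30$)
$n{\left(F \right)} = 56 - 14 F$ ($n{\left(F \right)} = - 7 \left(-8 + \left(F + F\right)\right) = - 7 \left(-8 + 2 F\right) = 56 - 14 F$)
$\left(K + n{\left(-13 \right)}\right)^{2} = \left(30 + \left(56 - -182\right)\right)^{2} = \left(30 + \left(56 + 182\right)\right)^{2} = \left(30 + 238\right)^{2} = 268^{2} = 71824$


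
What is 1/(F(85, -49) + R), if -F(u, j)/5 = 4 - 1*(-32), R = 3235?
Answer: 1/3055 ≈ 0.00032733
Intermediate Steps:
F(u, j) = -180 (F(u, j) = -5*(4 - 1*(-32)) = -5*(4 + 32) = -5*36 = -180)
1/(F(85, -49) + R) = 1/(-180 + 3235) = 1/3055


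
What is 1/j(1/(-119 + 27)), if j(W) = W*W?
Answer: 8464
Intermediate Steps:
j(W) = W**2
1/j(1/(-119 + 27)) = 1/((1/(-119 + 27))**2) = 1/((1/(-92))**2) = 1/((-1/92)**2) = 1/(1/8464) = 8464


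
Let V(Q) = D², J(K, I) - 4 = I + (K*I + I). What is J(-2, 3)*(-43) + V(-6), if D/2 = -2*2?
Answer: -108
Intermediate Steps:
D = -8 (D = 2*(-2*2) = 2*(-4) = -8)
J(K, I) = 4 + 2*I + I*K (J(K, I) = 4 + (I + (K*I + I)) = 4 + (I + (I*K + I)) = 4 + (I + (I + I*K)) = 4 + (2*I + I*K) = 4 + 2*I + I*K)
V(Q) = 64 (V(Q) = (-8)² = 64)
J(-2, 3)*(-43) + V(-6) = (4 + 2*3 + 3*(-2))*(-43) + 64 = (4 + 6 - 6)*(-43) + 64 = 4*(-43) + 64 = -172 + 64 = -108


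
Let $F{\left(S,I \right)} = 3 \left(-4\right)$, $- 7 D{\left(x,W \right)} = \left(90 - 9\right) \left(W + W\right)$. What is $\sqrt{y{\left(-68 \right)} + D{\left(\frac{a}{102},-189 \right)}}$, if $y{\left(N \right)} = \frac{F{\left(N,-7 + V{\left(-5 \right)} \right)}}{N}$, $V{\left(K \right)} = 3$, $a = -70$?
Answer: $\frac{\sqrt{1264137}}{17} \approx 66.138$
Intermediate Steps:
$D{\left(x,W \right)} = - \frac{162 W}{7}$ ($D{\left(x,W \right)} = - \frac{\left(90 - 9\right) \left(W + W\right)}{7} = - \frac{81 \cdot 2 W}{7} = - \frac{162 W}{7}$)
$F{\left(S,I \right)} = -12$
$y{\left(N \right)} = - \frac{12}{N}$
$\sqrt{y{\left(-68 \right)} + D{\left(\frac{a}{102},-189 \right)}} = \sqrt{- \frac{12}{-68} - -4374} = \sqrt{\left(-12\right) \left(- \frac{1}{68}\right) + 4374} = \sqrt{\frac{3}{17} + 4374} = \sqrt{\frac{74361}{17}} = \frac{\sqrt{1264137}}{17}$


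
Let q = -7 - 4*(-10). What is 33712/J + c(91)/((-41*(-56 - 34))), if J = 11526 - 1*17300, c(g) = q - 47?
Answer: -31119529/5326515 ≈ -5.8424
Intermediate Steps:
q = 33 (q = -7 - 1*(-40) = -7 + 40 = 33)
c(g) = -14 (c(g) = 33 - 47 = -14)
J = -5774 (J = 11526 - 17300 = -5774)
33712/J + c(91)/((-41*(-56 - 34))) = 33712/(-5774) - 14*(-1/(41*(-56 - 34))) = 33712*(-1/5774) - 14/((-41*(-90))) = -16856/2887 - 14/3690 = -16856/2887 - 14*1/3690 = -16856/2887 - 7/1845 = -31119529/5326515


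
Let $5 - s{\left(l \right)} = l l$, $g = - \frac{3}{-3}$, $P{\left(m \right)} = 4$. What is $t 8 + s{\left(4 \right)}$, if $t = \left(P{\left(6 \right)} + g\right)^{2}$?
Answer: $189$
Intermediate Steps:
$g = 1$ ($g = \left(-3\right) \left(- \frac{1}{3}\right) = 1$)
$s{\left(l \right)} = 5 - l^{2}$ ($s{\left(l \right)} = 5 - l l = 5 - l^{2}$)
$t = 25$ ($t = \left(4 + 1\right)^{2} = 5^{2} = 25$)
$t 8 + s{\left(4 \right)} = 25 \cdot 8 + \left(5 - 4^{2}\right) = 200 + \left(5 - 16\right) = 200 - 11 = 189$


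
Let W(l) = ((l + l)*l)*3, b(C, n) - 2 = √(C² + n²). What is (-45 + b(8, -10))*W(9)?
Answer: -20898 + 972*√41 ≈ -14674.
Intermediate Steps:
b(C, n) = 2 + √(C² + n²)
W(l) = 6*l² (W(l) = ((2*l)*l)*3 = (2*l²)*3 = 6*l²)
(-45 + b(8, -10))*W(9) = (-45 + (2 + √(8² + (-10)²)))*(6*9²) = (-45 + (2 + √(64 + 100)))*(6*81) = (-45 + (2 + √164))*486 = (-45 + (2 + 2*√41))*486 = (-43 + 2*√41)*486 = -20898 + 972*√41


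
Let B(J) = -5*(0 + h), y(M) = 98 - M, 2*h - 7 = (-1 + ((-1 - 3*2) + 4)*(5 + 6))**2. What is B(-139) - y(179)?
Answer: -5653/2 ≈ -2826.5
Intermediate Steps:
h = 1163/2 (h = 7/2 + (-1 + ((-1 - 3*2) + 4)*(5 + 6))**2/2 = 7/2 + (-1 + ((-1 - 6) + 4)*11)**2/2 = 7/2 + (-1 + (-7 + 4)*11)**2/2 = 7/2 + (-1 - 3*11)**2/2 = 7/2 + (-1 - 33)**2/2 = 7/2 + (1/2)*(-34)**2 = 7/2 + (1/2)*1156 = 7/2 + 578 = 1163/2 ≈ 581.50)
B(J) = -5815/2 (B(J) = -5*(0 + 1163/2) = -5*1163/2 = -5815/2)
B(-139) - y(179) = -5815/2 - (98 - 1*179) = -5815/2 - (98 - 179) = -5815/2 - 1*(-81) = -5815/2 + 81 = -5653/2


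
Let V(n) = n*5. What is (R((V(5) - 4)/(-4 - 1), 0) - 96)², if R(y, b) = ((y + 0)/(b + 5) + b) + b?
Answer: 5861241/625 ≈ 9378.0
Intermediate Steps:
V(n) = 5*n
R(y, b) = 2*b + y/(5 + b) (R(y, b) = (y/(5 + b) + b) + b = (b + y/(5 + b)) + b = 2*b + y/(5 + b))
(R((V(5) - 4)/(-4 - 1), 0) - 96)² = (((5*5 - 4)/(-4 - 1) + 2*0² + 10*0)/(5 + 0) - 96)² = (((25 - 4)/(-5) + 2*0 + 0)/5 - 96)² = ((21*(-⅕) + 0 + 0)/5 - 96)² = ((-21/5 + 0 + 0)/5 - 96)² = ((⅕)*(-21/5) - 96)² = (-21/25 - 96)² = (-2421/25)² = 5861241/625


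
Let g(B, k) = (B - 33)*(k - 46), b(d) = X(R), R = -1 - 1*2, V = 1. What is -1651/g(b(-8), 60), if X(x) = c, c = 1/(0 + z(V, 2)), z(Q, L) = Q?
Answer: 1651/448 ≈ 3.6853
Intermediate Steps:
c = 1 (c = 1/(0 + 1) = 1/1 = 1)
R = -3 (R = -1 - 2 = -3)
X(x) = 1
b(d) = 1
g(B, k) = (-46 + k)*(-33 + B) (g(B, k) = (-33 + B)*(-46 + k) = (-46 + k)*(-33 + B))
-1651/g(b(-8), 60) = -1651/(1518 - 46*1 - 33*60 + 1*60) = -1651/(1518 - 46 - 1980 + 60) = -1651/(-448) = -1651*(-1/448) = 1651/448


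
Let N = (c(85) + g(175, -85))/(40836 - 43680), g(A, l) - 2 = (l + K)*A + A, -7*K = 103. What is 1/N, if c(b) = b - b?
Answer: 2844/17273 ≈ 0.16465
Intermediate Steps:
c(b) = 0
K = -103/7 (K = -1/7*103 = -103/7 ≈ -14.714)
g(A, l) = 2 + A + A*(-103/7 + l) (g(A, l) = 2 + ((l - 103/7)*A + A) = 2 + ((-103/7 + l)*A + A) = 2 + (A*(-103/7 + l) + A) = 2 + (A + A*(-103/7 + l)) = 2 + A + A*(-103/7 + l))
N = 17273/2844 (N = (0 + (2 - 96/7*175 + 175*(-85)))/(40836 - 43680) = (0 + (2 - 2400 - 14875))/(-2844) = (0 - 17273)*(-1/2844) = -17273*(-1/2844) = 17273/2844 ≈ 6.0735)
1/N = 1/(17273/2844) = 2844/17273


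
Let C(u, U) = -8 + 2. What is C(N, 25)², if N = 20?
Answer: 36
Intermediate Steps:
C(u, U) = -6
C(N, 25)² = (-6)² = 36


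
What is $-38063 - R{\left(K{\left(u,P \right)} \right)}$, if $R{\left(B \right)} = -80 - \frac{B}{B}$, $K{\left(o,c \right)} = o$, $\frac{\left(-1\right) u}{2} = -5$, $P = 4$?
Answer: $-37982$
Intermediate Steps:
$u = 10$ ($u = \left(-2\right) \left(-5\right) = 10$)
$R{\left(B \right)} = -81$ ($R{\left(B \right)} = -80 - 1 = -81$)
$-38063 - R{\left(K{\left(u,P \right)} \right)} = -38063 - -81 = -38063 + 81 = -37982$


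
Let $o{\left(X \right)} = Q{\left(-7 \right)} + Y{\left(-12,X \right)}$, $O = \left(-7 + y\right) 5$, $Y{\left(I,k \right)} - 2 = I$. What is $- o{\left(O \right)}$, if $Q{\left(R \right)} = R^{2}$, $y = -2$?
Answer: $-39$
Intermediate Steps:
$Y{\left(I,k \right)} = 2 + I$
$O = -45$ ($O = \left(-7 - 2\right) 5 = \left(-9\right) 5 = -45$)
$o{\left(X \right)} = 39$ ($o{\left(X \right)} = \left(-7\right)^{2} + \left(2 - 12\right) = 49 - 10 = 39$)
$- o{\left(O \right)} = \left(-1\right) 39 = -39$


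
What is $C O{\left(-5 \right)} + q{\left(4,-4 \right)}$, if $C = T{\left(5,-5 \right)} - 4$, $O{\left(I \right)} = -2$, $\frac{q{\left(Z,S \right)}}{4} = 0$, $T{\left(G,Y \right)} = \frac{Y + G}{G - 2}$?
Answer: $8$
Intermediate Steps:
$T{\left(G,Y \right)} = \frac{G + Y}{-2 + G}$
$q{\left(Z,S \right)} = 0$ ($q{\left(Z,S \right)} = 4 \cdot 0 = 0$)
$C = -4$ ($C = \frac{5 - 5}{-2 + 5} - 4 = \frac{1}{3} \cdot 0 - 4 = 0 - 4 = -4$)
$C O{\left(-5 \right)} + q{\left(4,-4 \right)} = \left(-4\right) \left(-2\right) + 0 = 8 + 0 = 8$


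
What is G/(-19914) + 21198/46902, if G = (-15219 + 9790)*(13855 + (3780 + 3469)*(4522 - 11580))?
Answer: -2170711319496229/155667738 ≈ -1.3945e+7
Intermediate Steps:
G = 277691107823 (G = -5429*(13855 + 7249*(-7058)) = -5429*(13855 - 51163442) = -5429*(-51149587) = 277691107823)
G/(-19914) + 21198/46902 = 277691107823/(-19914) + 21198/46902 = 277691107823*(-1/19914) + 21198*(1/46902) = -277691107823/19914 + 3533/7817 = -2170711319496229/155667738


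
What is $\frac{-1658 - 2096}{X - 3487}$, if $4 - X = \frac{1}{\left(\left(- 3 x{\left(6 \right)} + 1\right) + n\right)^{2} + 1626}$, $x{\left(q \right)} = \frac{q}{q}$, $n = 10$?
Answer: $\frac{6344260}{5886271} \approx 1.0778$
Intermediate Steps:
$x{\left(q \right)} = 1$
$X = \frac{6759}{1690}$ ($X = 4 - \frac{1}{\left(\left(\left(-3\right) 1 + 1\right) + 10\right)^{2} + 1626} = 4 - \frac{1}{\left(\left(-3 + 1\right) + 10\right)^{2} + 1626} = 4 - \frac{1}{\left(-2 + 10\right)^{2} + 1626} = 4 - \frac{1}{8^{2} + 1626} = 4 - \frac{1}{64 + 1626} = 4 - \frac{1}{1690} = \frac{6759}{1690} \approx 3.9994$)
$\frac{-1658 - 2096}{X - 3487} = \frac{-1658 - 2096}{\frac{6759}{1690} - 3487} = - \frac{3754}{- \frac{5886271}{1690}} = \left(-3754\right) \left(- \frac{1690}{5886271}\right) = \frac{6344260}{5886271}$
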